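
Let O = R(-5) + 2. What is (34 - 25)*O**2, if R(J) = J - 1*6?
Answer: 729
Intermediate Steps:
R(J) = -6 + J (R(J) = J - 6 = -6 + J)
O = -9 (O = (-6 - 5) + 2 = -11 + 2 = -9)
(34 - 25)*O**2 = (34 - 25)*(-9)**2 = 9*81 = 729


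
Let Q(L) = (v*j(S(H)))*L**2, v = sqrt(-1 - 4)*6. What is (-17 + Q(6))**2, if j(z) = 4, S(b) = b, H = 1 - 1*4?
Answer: (17 - 864*I*sqrt(5))**2 ≈ -3.7322e+6 - 65687.0*I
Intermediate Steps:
H = -3 (H = 1 - 4 = -3)
v = 6*I*sqrt(5) (v = sqrt(-5)*6 = (I*sqrt(5))*6 = 6*I*sqrt(5) ≈ 13.416*I)
Q(L) = 24*I*sqrt(5)*L**2 (Q(L) = ((6*I*sqrt(5))*4)*L**2 = (24*I*sqrt(5))*L**2 = 24*I*sqrt(5)*L**2)
(-17 + Q(6))**2 = (-17 + 24*I*sqrt(5)*6**2)**2 = (-17 + 24*I*sqrt(5)*36)**2 = (-17 + 864*I*sqrt(5))**2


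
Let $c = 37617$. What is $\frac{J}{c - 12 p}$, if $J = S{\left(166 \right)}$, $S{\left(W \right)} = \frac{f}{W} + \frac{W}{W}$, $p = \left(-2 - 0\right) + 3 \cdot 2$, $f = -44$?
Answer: $\frac{61}{3118227} \approx 1.9562 \cdot 10^{-5}$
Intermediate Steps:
$p = 4$ ($p = \left(-2 + 0\right) + 6 = -2 + 6 = 4$)
$S{\left(W \right)} = 1 - \frac{44}{W}$ ($S{\left(W \right)} = - \frac{44}{W} + \frac{W}{W} = - \frac{44}{W} + 1 = 1 - \frac{44}{W}$)
$J = \frac{61}{83}$ ($J = \frac{-44 + 166}{166} = \frac{1}{166} \cdot 122 = \frac{61}{83} \approx 0.73494$)
$\frac{J}{c - 12 p} = \frac{61}{83 \left(37617 - 12 \cdot 4\right)} = \frac{61}{83 \left(37617 - 48\right)} = \frac{61}{83 \cdot 37569} = \frac{61}{83} \cdot \frac{1}{37569} = \frac{61}{3118227}$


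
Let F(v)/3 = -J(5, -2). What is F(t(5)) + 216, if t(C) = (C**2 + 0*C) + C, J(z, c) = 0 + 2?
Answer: 210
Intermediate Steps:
J(z, c) = 2
t(C) = C + C**2 (t(C) = (C**2 + 0) + C = C**2 + C = C + C**2)
F(v) = -6 (F(v) = 3*(-1*2) = 3*(-2) = -6)
F(t(5)) + 216 = -6 + 216 = 210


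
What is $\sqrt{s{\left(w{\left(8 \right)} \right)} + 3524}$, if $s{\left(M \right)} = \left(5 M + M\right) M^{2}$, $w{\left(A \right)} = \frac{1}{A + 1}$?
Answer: $\frac{\sqrt{2569002}}{27} \approx 59.363$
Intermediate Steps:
$w{\left(A \right)} = \frac{1}{1 + A}$
$s{\left(M \right)} = 6 M^{3}$ ($s{\left(M \right)} = 6 M M^{2} = 6 M^{3}$)
$\sqrt{s{\left(w{\left(8 \right)} \right)} + 3524} = \sqrt{6 \left(\frac{1}{1 + 8}\right)^{3} + 3524} = \sqrt{6 \left(\frac{1}{9}\right)^{3} + 3524} = \sqrt{\frac{6}{729} + 3524} = \sqrt{6 \cdot \frac{1}{729} + 3524} = \sqrt{\frac{2}{243} + 3524} = \sqrt{\frac{856334}{243}} = \frac{\sqrt{2569002}}{27}$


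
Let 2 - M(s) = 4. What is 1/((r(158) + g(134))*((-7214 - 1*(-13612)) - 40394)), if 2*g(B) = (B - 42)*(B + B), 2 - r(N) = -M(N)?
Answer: -1/419102688 ≈ -2.3860e-9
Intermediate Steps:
M(s) = -2 (M(s) = 2 - 1*4 = 2 - 4 = -2)
r(N) = 0 (r(N) = 2 - (-1)*(-2) = 2 - 1*2 = 2 - 2 = 0)
g(B) = B*(-42 + B) (g(B) = ((B - 42)*(B + B))/2 = ((-42 + B)*(2*B))/2 = (2*B*(-42 + B))/2 = B*(-42 + B))
1/((r(158) + g(134))*((-7214 - 1*(-13612)) - 40394)) = 1/((0 + 134*(-42 + 134))*((-7214 - 1*(-13612)) - 40394)) = 1/((0 + 134*92)*((-7214 + 13612) - 40394)) = 1/((0 + 12328)*(6398 - 40394)) = 1/(12328*(-33996)) = 1/(-419102688) = -1/419102688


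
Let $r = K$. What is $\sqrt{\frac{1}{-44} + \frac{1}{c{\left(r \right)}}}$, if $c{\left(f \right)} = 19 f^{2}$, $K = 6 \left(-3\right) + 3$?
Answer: $\frac{i \sqrt{884279}}{6270} \approx 0.14998 i$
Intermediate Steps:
$K = -15$ ($K = -18 + 3 = -15$)
$r = -15$
$\sqrt{\frac{1}{-44} + \frac{1}{c{\left(r \right)}}} = \sqrt{\frac{1}{-44} + \frac{1}{19 \left(-15\right)^{2}}} = \sqrt{- \frac{1}{44} + \frac{1}{19 \cdot 225}} = \sqrt{- \frac{1}{44} + \frac{1}{4275}} = \sqrt{- \frac{4231}{188100}} = \frac{i \sqrt{884279}}{6270}$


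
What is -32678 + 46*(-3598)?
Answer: -198186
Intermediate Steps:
-32678 + 46*(-3598) = -32678 - 165508 = -198186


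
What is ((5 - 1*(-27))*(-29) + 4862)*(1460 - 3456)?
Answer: -7852264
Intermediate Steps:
((5 - 1*(-27))*(-29) + 4862)*(1460 - 3456) = ((5 + 27)*(-29) + 4862)*(-1996) = (32*(-29) + 4862)*(-1996) = (-928 + 4862)*(-1996) = 3934*(-1996) = -7852264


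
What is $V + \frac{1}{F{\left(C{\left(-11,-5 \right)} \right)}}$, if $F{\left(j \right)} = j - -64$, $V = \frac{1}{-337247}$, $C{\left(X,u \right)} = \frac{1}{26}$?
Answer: $\frac{8766757}{561516255} \approx 0.015613$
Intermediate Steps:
$C{\left(X,u \right)} = \frac{1}{26}$
$V = - \frac{1}{337247} \approx -2.9652 \cdot 10^{-6}$
$F{\left(j \right)} = 64 + j$ ($F{\left(j \right)} = j + 64 = 64 + j$)
$V + \frac{1}{F{\left(C{\left(-11,-5 \right)} \right)}} = - \frac{1}{337247} + \frac{1}{64 + \frac{1}{26}} = - \frac{1}{337247} + \frac{1}{\frac{1665}{26}} = - \frac{1}{337247} + \frac{26}{1665} = \frac{8766757}{561516255}$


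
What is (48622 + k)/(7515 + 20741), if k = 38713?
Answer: 87335/28256 ≈ 3.0908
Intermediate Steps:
(48622 + k)/(7515 + 20741) = (48622 + 38713)/(7515 + 20741) = 87335/28256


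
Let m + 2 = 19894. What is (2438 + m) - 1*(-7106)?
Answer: 29436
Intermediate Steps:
m = 19892 (m = -2 + 19894 = 19892)
(2438 + m) - 1*(-7106) = (2438 + 19892) - 1*(-7106) = 22330 + 7106 = 29436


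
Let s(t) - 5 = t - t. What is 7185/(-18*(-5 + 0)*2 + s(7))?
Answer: 1437/37 ≈ 38.838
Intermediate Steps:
s(t) = 5 (s(t) = 5 + (t - t) = 5 + 0 = 5)
7185/(-18*(-5 + 0)*2 + s(7)) = 7185/(-18*(-5 + 0)*2 + 5) = 7185/(-(-90)*2 + 5) = 7185/(-18*(-10) + 5) = 7185/(180 + 5) = 7185/185 = 7185*(1/185) = 1437/37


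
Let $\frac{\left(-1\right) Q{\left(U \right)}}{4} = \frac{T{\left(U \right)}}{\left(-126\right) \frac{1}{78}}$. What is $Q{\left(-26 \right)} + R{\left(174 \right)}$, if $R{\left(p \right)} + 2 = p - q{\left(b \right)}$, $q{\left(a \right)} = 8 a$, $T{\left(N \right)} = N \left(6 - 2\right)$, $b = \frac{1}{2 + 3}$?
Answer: $- \frac{9148}{105} \approx -87.124$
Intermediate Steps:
$b = \frac{1}{5} \approx 0.2$
$T{\left(N \right)} = 4 N$ ($T{\left(N \right)} = N 4 = 4 N$)
$R{\left(p \right)} = - \frac{18}{5} + p$ ($R{\left(p \right)} = -2 + \left(p - 8 \cdot \frac{1}{5}\right) = -2 + \left(p - \frac{8}{5}\right) = -2 + \left(- \frac{8}{5} + p\right) = - \frac{18}{5} + p$)
$Q{\left(U \right)} = \frac{208 U}{21}$ ($Q{\left(U \right)} = - 4 \frac{4 U}{\left(-126\right) \frac{1}{78}} = - 4 \frac{4 U}{- \frac{21}{13}} = - 4 \cdot 4 U \left(- \frac{13}{21}\right) = - 4 \left(- \frac{52 U}{21}\right) = \frac{208 U}{21}$)
$Q{\left(-26 \right)} + R{\left(174 \right)} = \frac{208}{21} \left(-26\right) + \left(- \frac{18}{5} + 174\right) = - \frac{5408}{21} + \frac{852}{5} = - \frac{9148}{105}$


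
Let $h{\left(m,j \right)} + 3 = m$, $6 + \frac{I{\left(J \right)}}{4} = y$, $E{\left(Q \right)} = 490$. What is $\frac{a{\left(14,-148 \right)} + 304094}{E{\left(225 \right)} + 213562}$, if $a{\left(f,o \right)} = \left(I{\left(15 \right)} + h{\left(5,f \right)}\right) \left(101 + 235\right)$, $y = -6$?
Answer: $\frac{144319}{107026} \approx 1.3484$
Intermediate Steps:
$I{\left(J \right)} = -48$ ($I{\left(J \right)} = -24 + 4 \left(-6\right) = -24 - 24 = -48$)
$h{\left(m,j \right)} = -3 + m$
$a{\left(f,o \right)} = -15456$ ($a{\left(f,o \right)} = \left(-48 + \left(-3 + 5\right)\right) \left(101 + 235\right) = \left(-48 + 2\right) 336 = \left(-46\right) 336 = -15456$)
$\frac{a{\left(14,-148 \right)} + 304094}{E{\left(225 \right)} + 213562} = \frac{-15456 + 304094}{490 + 213562} = \frac{288638}{214052} = 288638 \cdot \frac{1}{214052} = \frac{144319}{107026}$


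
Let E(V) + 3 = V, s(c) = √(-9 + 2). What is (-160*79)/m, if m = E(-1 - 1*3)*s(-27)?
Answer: -12640*I*√7/49 ≈ -682.5*I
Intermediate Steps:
s(c) = I*√7 (s(c) = √(-7) = I*√7)
E(V) = -3 + V
m = -7*I*√7 (m = (-3 + (-1 - 1*3))*(I*√7) = (-3 + (-1 - 3))*(I*√7) = (-3 - 4)*(I*√7) = -7*I*√7 ≈ -18.52*I)
(-160*79)/m = (-160*79)/((-7*I*√7)) = -12640*I*√7/49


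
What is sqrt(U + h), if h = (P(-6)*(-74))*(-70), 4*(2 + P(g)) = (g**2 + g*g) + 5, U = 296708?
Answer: sqrt(386063) ≈ 621.34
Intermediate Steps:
P(g) = -3/4 + g**2/2 (P(g) = -2 + ((g**2 + g*g) + 5)/4 = -2 + ((g**2 + g**2) + 5)/4 = -2 + (2*g**2 + 5)/4 = -2 + (5 + 2*g**2)/4 = -2 + (5/4 + g**2/2) = -3/4 + g**2/2)
h = 89355 (h = ((-3/4 + (1/2)*(-6)**2)*(-74))*(-70) = ((-3/4 + (1/2)*36)*(-74))*(-70) = ((-3/4 + 18)*(-74))*(-70) = ((69/4)*(-74))*(-70) = -2553/2*(-70) = 89355)
sqrt(U + h) = sqrt(296708 + 89355) = sqrt(386063)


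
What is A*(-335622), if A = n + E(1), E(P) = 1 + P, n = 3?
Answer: -1678110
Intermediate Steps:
A = 5 (A = 3 + (1 + 1) = 3 + 2 = 5)
A*(-335622) = 5*(-335622) = -1678110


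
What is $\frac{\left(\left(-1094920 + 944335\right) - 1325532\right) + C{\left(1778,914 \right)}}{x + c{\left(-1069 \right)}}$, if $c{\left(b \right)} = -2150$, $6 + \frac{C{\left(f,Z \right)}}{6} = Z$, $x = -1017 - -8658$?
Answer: $- \frac{1470669}{5491} \approx -267.83$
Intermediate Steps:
$x = 7641$ ($x = -1017 + 8658 = 7641$)
$C{\left(f,Z \right)} = -36 + 6 Z$
$\frac{\left(\left(-1094920 + 944335\right) - 1325532\right) + C{\left(1778,914 \right)}}{x + c{\left(-1069 \right)}} = \frac{\left(\left(-1094920 + 944335\right) - 1325532\right) + \left(-36 + 6 \cdot 914\right)}{7641 - 2150} = \frac{\left(-150585 - 1325532\right) + \left(-36 + 5484\right)}{5491} = \left(-1476117 + 5448\right) \frac{1}{5491} = \left(-1470669\right) \frac{1}{5491} = - \frac{1470669}{5491}$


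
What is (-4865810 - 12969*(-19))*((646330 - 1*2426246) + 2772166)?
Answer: -4583598657750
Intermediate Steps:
(-4865810 - 12969*(-19))*((646330 - 1*2426246) + 2772166) = (-4865810 + 246411)*((646330 - 2426246) + 2772166) = -4619399*(-1779916 + 2772166) = -4619399*992250 = -4583598657750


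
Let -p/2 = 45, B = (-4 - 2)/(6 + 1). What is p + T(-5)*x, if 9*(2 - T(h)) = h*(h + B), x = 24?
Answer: -2522/21 ≈ -120.10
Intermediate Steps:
B = -6/7 ≈ -0.85714
p = -90 (p = -2*45 = -90)
T(h) = 2 - h*(-6/7 + h)/9 (T(h) = 2 - h*(h - 6/7)/9 = 2 - h*(-6/7 + h)/9)
p + T(-5)*x = -90 + (2 - ⅑*(-5)² + (2/21)*(-5))*24 = -90 + (2 - ⅑*25 - 10/21)*24 = -90 + (2 - 25/9 - 10/21)*24 = -90 - 79/63*24 = -90 - 632/21 = -2522/21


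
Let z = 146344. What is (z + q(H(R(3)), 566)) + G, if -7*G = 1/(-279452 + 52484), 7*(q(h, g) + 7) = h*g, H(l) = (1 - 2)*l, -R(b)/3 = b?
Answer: 233652888505/1588776 ≈ 1.4706e+5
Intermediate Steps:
R(b) = -3*b
H(l) = -l
q(h, g) = -7 + g*h/7 (q(h, g) = -7 + (h*g)/7 = -7 + (g*h)/7 = -7 + g*h/7)
G = 1/1588776 (G = -1/(7*(-279452 + 52484)) = -1/7/(-226968) = -1/7*(-1/226968) = 1/1588776 ≈ 6.2941e-7)
(z + q(H(R(3)), 566)) + G = (146344 + (-7 + (1/7)*566*(-(-3)*3))) + 1/1588776 = (146344 + (-7 + (1/7)*566*(-1*(-9)))) + 1/1588776 = (146344 + (-7 + (1/7)*566*9)) + 1/1588776 = (146344 + (-7 + 5094/7)) + 1/1588776 = (146344 + 5045/7) + 1/1588776 = 1029453/7 + 1/1588776 = 233652888505/1588776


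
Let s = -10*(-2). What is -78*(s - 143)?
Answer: 9594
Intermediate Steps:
s = 20
-78*(s - 143) = -78*(20 - 143) = -78*(-123) = 9594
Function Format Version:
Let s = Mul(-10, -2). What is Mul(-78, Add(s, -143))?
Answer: 9594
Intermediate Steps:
s = 20
Mul(-78, Add(s, -143)) = Mul(-78, Add(20, -143)) = Mul(-78, -123) = 9594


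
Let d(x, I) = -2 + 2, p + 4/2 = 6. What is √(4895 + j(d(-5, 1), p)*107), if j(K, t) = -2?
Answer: √4681 ≈ 68.418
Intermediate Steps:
p = 4 (p = -2 + 6 = 4)
d(x, I) = 0
√(4895 + j(d(-5, 1), p)*107) = √(4895 - 2*107) = √(4895 - 214) = √4681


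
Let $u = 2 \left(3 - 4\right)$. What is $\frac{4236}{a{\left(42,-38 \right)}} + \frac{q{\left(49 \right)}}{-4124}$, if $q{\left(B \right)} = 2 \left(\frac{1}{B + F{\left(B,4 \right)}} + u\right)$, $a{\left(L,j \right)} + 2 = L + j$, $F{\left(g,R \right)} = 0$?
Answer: $\frac{213998581}{101038} \approx 2118.0$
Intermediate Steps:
$u = -2$ ($u = 2 \left(-1\right) = -2$)
$a{\left(L,j \right)} = -2 + L + j$ ($a{\left(L,j \right)} = -2 + \left(L + j\right) = -2 + L + j$)
$q{\left(B \right)} = -4 + \frac{2}{B}$ ($q{\left(B \right)} = 2 \left(\frac{1}{B + 0} - 2\right) = 2 \left(\frac{1}{B} - 2\right) = 2 \left(-2 + \frac{1}{B}\right) = -4 + \frac{2}{B}$)
$\frac{4236}{a{\left(42,-38 \right)}} + \frac{q{\left(49 \right)}}{-4124} = \frac{4236}{-2 + 42 - 38} + \frac{-4 + \frac{2}{49}}{-4124} = \frac{4236}{2} + \left(-4 + 2 \cdot \frac{1}{49}\right) \left(- \frac{1}{4124}\right) = 4236 \cdot \frac{1}{2} + \left(-4 + \frac{2}{49}\right) \left(- \frac{1}{4124}\right) = 2118 - - \frac{97}{101038} = 2118 + \frac{97}{101038} = \frac{213998581}{101038}$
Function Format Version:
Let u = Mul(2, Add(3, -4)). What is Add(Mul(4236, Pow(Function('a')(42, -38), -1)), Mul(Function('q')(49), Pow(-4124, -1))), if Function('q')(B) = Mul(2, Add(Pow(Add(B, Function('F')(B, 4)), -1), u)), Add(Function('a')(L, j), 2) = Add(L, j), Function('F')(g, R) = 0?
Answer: Rational(213998581, 101038) ≈ 2118.0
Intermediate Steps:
u = -2 (u = Mul(2, -1) = -2)
Function('a')(L, j) = Add(-2, L, j) (Function('a')(L, j) = Add(-2, Add(L, j)) = Add(-2, L, j))
Function('q')(B) = Add(-4, Mul(2, Pow(B, -1))) (Function('q')(B) = Mul(2, Add(Pow(Add(B, 0), -1), -2)) = Mul(2, Add(Pow(B, -1), -2)) = Mul(2, Add(-2, Pow(B, -1))) = Add(-4, Mul(2, Pow(B, -1))))
Add(Mul(4236, Pow(Function('a')(42, -38), -1)), Mul(Function('q')(49), Pow(-4124, -1))) = Add(Mul(4236, Pow(Add(-2, 42, -38), -1)), Mul(Add(-4, Mul(2, Pow(49, -1))), Pow(-4124, -1))) = Add(Mul(4236, Pow(2, -1)), Mul(Add(-4, Mul(2, Rational(1, 49))), Rational(-1, 4124))) = Add(Mul(4236, Rational(1, 2)), Mul(Add(-4, Rational(2, 49)), Rational(-1, 4124))) = Add(2118, Mul(Rational(-194, 49), Rational(-1, 4124))) = Add(2118, Rational(97, 101038)) = Rational(213998581, 101038)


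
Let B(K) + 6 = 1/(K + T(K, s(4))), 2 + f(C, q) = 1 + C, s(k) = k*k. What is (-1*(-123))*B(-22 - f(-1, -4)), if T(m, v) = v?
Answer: -3075/4 ≈ -768.75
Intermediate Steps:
s(k) = k²
f(C, q) = -1 + C (f(C, q) = -2 + (1 + C) = -1 + C)
B(K) = -6 + 1/(16 + K) (B(K) = -6 + 1/(K + 4²) = -6 + 1/(K + 16) = -6 + 1/(16 + K))
(-1*(-123))*B(-22 - f(-1, -4)) = (-1*(-123))*((-95 - 6*(-22 - (-1 - 1)))/(16 + (-22 - (-1 - 1)))) = 123*((-95 - 6*(-22 - 1*(-2)))/(16 + (-22 - 1*(-2)))) = 123*((-95 - 6*(-22 + 2))/(16 + (-22 + 2))) = 123*((-95 - 6*(-20))/(16 - 20)) = 123*((-95 + 120)/(-4)) = 123*(-¼*25) = 123*(-25/4) = -3075/4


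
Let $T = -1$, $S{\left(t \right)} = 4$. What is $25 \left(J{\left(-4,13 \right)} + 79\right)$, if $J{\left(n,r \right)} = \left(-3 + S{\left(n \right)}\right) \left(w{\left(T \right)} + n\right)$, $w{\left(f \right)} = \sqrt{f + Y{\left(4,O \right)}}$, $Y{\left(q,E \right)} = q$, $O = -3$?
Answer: $1875 + 25 \sqrt{3} \approx 1918.3$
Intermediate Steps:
$w{\left(f \right)} = \sqrt{4 + f}$ ($w{\left(f \right)} = \sqrt{f + 4} = \sqrt{4 + f}$)
$J{\left(n,r \right)} = n + \sqrt{3}$ ($J{\left(n,r \right)} = \left(-3 + 4\right) \left(\sqrt{4 - 1} + n\right) = 1 \left(\sqrt{3} + n\right) = 1 \left(n + \sqrt{3}\right) = n + \sqrt{3}$)
$25 \left(J{\left(-4,13 \right)} + 79\right) = 25 \left(\left(-4 + \sqrt{3}\right) + 79\right) = 25 \left(75 + \sqrt{3}\right) = 1875 + 25 \sqrt{3}$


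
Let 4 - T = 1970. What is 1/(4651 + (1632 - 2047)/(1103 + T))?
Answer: 863/4014228 ≈ 0.00021499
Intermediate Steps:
T = -1966 (T = 4 - 1*1970 = 4 - 1970 = -1966)
1/(4651 + (1632 - 2047)/(1103 + T)) = 1/(4651 + (1632 - 2047)/(1103 - 1966)) = 1/(4651 - 415/(-863)) = 1/(4651 - 415*(-1/863)) = 1/(4651 + 415/863) = 1/(4014228/863) = 863/4014228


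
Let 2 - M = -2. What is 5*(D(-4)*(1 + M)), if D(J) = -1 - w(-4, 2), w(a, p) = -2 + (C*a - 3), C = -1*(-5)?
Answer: 600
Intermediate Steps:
C = 5
M = 4 (M = 2 - 1*(-2) = 2 + 2 = 4)
w(a, p) = -5 + 5*a (w(a, p) = -2 + (5*a - 3) = -2 + (-3 + 5*a) = -5 + 5*a)
D(J) = 24 (D(J) = -1 - (-5 + 5*(-4)) = -1 - (-5 - 20) = -1 - 1*(-25) = -1 + 25 = 24)
5*(D(-4)*(1 + M)) = 5*(24*(1 + 4)) = 5*(24*5) = 5*120 = 600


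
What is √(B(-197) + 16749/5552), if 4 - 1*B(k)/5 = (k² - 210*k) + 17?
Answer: I*√772461270337/1388 ≈ 633.21*I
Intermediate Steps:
B(k) = -65 - 5*k² + 1050*k (B(k) = 20 - 5*((k² - 210*k) + 17) = 20 - 5*(17 + k² - 210*k) = 20 + (-85 - 5*k² + 1050*k) = -65 - 5*k² + 1050*k)
√(B(-197) + 16749/5552) = √((-65 - 5*(-197)² + 1050*(-197)) + 16749/5552) = √((-65 - 5*38809 - 206850) + 16749*(1/5552)) = √((-65 - 194045 - 206850) + 16749/5552) = √(-400960 + 16749/5552) = √(-2226113171/5552) = I*√772461270337/1388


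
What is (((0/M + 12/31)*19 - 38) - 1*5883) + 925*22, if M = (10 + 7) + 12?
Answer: 447527/31 ≈ 14436.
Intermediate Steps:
M = 29 (M = 17 + 12 = 29)
(((0/M + 12/31)*19 - 38) - 1*5883) + 925*22 = (((0/29 + 12/31)*19 - 38) - 1*5883) + 925*22 = (((0*(1/29) + 12*(1/31))*19 - 38) - 5883) + 20350 = (((0 + 12/31)*19 - 38) - 5883) + 20350 = (((12/31)*19 - 38) - 5883) + 20350 = ((228/31 - 38) - 5883) + 20350 = (-950/31 - 5883) + 20350 = -183323/31 + 20350 = 447527/31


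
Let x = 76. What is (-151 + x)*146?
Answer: -10950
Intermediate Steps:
(-151 + x)*146 = (-151 + 76)*146 = -75*146 = -10950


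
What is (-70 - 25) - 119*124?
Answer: -14851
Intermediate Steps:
(-70 - 25) - 119*124 = -95 - 14756 = -14851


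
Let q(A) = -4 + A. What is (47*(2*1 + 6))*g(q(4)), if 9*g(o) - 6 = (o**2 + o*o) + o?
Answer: 752/3 ≈ 250.67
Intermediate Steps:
g(o) = 2/3 + o/9 + 2*o**2/9 (g(o) = 2/3 + ((o**2 + o*o) + o)/9 = 2/3 + ((o**2 + o**2) + o)/9 = 2/3 + (2*o**2 + o)/9 = 2/3 + (o + 2*o**2)/9 = 2/3 + (o/9 + 2*o**2/9) = 2/3 + o/9 + 2*o**2/9)
(47*(2*1 + 6))*g(q(4)) = (47*(2*1 + 6))*(2/3 + (-4 + 4)/9 + 2*(-4 + 4)**2/9) = (47*(2 + 6))*(2/3 + (1/9)*0 + (2/9)*0**2) = (47*8)*(2/3 + 0 + (2/9)*0) = 376*(2/3 + 0 + 0) = 376*(2/3) = 752/3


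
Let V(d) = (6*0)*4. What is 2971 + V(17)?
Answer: 2971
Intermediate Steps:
V(d) = 0 (V(d) = 0*4 = 0)
2971 + V(17) = 2971 + 0 = 2971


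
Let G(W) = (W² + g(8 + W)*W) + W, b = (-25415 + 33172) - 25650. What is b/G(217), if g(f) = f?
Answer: -17893/96131 ≈ -0.18613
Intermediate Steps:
b = -17893 (b = 7757 - 25650 = -17893)
G(W) = W + W² + W*(8 + W) (G(W) = (W² + (8 + W)*W) + W = (W² + W*(8 + W)) + W = W + W² + W*(8 + W))
b/G(217) = -17893*1/(217*(9 + 2*217)) = -17893*1/(217*(9 + 434)) = -17893/(217*443) = -17893/96131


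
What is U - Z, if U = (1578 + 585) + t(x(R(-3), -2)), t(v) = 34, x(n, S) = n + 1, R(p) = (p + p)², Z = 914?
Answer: 1283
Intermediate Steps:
R(p) = 4*p² (R(p) = (2*p)² = 4*p²)
x(n, S) = 1 + n
U = 2197 (U = (1578 + 585) + 34 = 2163 + 34 = 2197)
U - Z = 2197 - 1*914 = 2197 - 914 = 1283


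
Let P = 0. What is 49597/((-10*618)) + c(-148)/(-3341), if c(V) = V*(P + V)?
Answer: -301070297/20647380 ≈ -14.582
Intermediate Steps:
c(V) = V² (c(V) = V*(0 + V) = V*V = V²)
49597/((-10*618)) + c(-148)/(-3341) = 49597/((-10*618)) + (-148)²/(-3341) = 49597/(-6180) + 21904*(-1/3341) = 49597*(-1/6180) - 21904/3341 = -49597/6180 - 21904/3341 = -301070297/20647380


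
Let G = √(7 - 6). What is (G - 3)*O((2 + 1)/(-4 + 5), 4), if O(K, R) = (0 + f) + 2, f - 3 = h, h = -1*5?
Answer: 0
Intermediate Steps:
G = 1 (G = √1 = 1)
h = -5
f = -2 (f = 3 - 5 = -2)
O(K, R) = 0 (O(K, R) = (0 - 2) + 2 = -2 + 2 = 0)
(G - 3)*O((2 + 1)/(-4 + 5), 4) = (1 - 3)*0 = -2*0 = 0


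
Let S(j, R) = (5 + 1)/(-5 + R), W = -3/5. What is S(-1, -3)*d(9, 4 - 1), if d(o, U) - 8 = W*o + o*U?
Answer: -111/5 ≈ -22.200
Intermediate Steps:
W = -⅗ (W = -3*⅕ = -⅗ ≈ -0.60000)
S(j, R) = 6/(-5 + R)
d(o, U) = 8 - 3*o/5 + U*o (d(o, U) = 8 + (-3*o/5 + o*U) = 8 + (-3*o/5 + U*o) = 8 - 3*o/5 + U*o)
S(-1, -3)*d(9, 4 - 1) = (6/(-5 - 3))*(8 - ⅗*9 + (4 - 1)*9) = (6/(-8))*(8 - 27/5 + 3*9) = (6*(-⅛))*(8 - 27/5 + 27) = -¾*148/5 = -111/5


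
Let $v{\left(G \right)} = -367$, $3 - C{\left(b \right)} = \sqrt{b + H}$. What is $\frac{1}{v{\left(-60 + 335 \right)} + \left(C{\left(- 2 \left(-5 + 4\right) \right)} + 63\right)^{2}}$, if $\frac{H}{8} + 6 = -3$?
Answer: $\frac{i}{132 \sqrt{70} + 3919 i} \approx 0.00023639 + 6.6617 \cdot 10^{-5} i$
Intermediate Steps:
$H = -72$ ($H = -48 + 8 \left(-3\right) = -48 - 24 = -72$)
$C{\left(b \right)} = 3 - \sqrt{-72 + b}$ ($C{\left(b \right)} = 3 - \sqrt{b - 72} = 3 - \sqrt{-72 + b}$)
$\frac{1}{v{\left(-60 + 335 \right)} + \left(C{\left(- 2 \left(-5 + 4\right) \right)} + 63\right)^{2}} = \frac{1}{-367 + \left(\left(3 - \sqrt{-72 - 2 \left(-5 + 4\right)}\right) + 63\right)^{2}} = \frac{1}{-367 + \left(\left(3 - \sqrt{-72 - -2}\right) + 63\right)^{2}} = \frac{1}{-367 + \left(\left(3 - \sqrt{-72 + 2}\right) + 63\right)^{2}} = \frac{1}{-367 + \left(\left(3 - \sqrt{-70}\right) + 63\right)^{2}} = \frac{1}{-367 + \left(\left(3 - i \sqrt{70}\right) + 63\right)^{2}} = \frac{1}{-367 + \left(66 - i \sqrt{70}\right)^{2}}$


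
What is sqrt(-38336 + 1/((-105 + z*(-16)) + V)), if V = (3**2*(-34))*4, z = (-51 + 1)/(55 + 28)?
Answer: I*sqrt(459717004055545)/109507 ≈ 195.8*I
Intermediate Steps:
z = -50/83 ≈ -0.60241
V = -1224 (V = (9*(-34))*4 = -306*4 = -1224)
sqrt(-38336 + 1/((-105 + z*(-16)) + V)) = sqrt(-38336 + 1/((-105 - 50/83*(-16)) - 1224)) = sqrt(-38336 + 1/((-105 + 800/83) - 1224)) = sqrt(-38336 + 1/(-7915/83 - 1224)) = sqrt(-38336 + 1/(-109507/83)) = sqrt(-38336 - 83/109507) = sqrt(-4198060435/109507) = I*sqrt(459717004055545)/109507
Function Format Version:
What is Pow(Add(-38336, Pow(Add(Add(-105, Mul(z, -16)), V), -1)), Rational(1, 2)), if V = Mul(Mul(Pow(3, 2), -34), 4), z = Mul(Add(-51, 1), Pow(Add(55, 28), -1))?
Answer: Mul(Rational(1, 109507), I, Pow(459717004055545, Rational(1, 2))) ≈ Mul(195.80, I)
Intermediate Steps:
z = Rational(-50, 83) (z = Mul(-50, Pow(83, -1)) = Mul(-50, Rational(1, 83)) = Rational(-50, 83) ≈ -0.60241)
V = -1224 (V = Mul(Mul(9, -34), 4) = Mul(-306, 4) = -1224)
Pow(Add(-38336, Pow(Add(Add(-105, Mul(z, -16)), V), -1)), Rational(1, 2)) = Pow(Add(-38336, Pow(Add(Add(-105, Mul(Rational(-50, 83), -16)), -1224), -1)), Rational(1, 2)) = Pow(Add(-38336, Pow(Add(Add(-105, Rational(800, 83)), -1224), -1)), Rational(1, 2)) = Pow(Add(-38336, Pow(Add(Rational(-7915, 83), -1224), -1)), Rational(1, 2)) = Pow(Add(-38336, Pow(Rational(-109507, 83), -1)), Rational(1, 2)) = Pow(Add(-38336, Rational(-83, 109507)), Rational(1, 2)) = Pow(Rational(-4198060435, 109507), Rational(1, 2)) = Mul(Rational(1, 109507), I, Pow(459717004055545, Rational(1, 2)))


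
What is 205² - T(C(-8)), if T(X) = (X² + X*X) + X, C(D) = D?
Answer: 41905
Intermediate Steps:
T(X) = X + 2*X² (T(X) = (X² + X²) + X = 2*X² + X = X + 2*X²)
205² - T(C(-8)) = 205² - (-8)*(1 + 2*(-8)) = 42025 - (-8)*(1 - 16) = 42025 - (-8)*(-15) = 42025 - 1*120 = 42025 - 120 = 41905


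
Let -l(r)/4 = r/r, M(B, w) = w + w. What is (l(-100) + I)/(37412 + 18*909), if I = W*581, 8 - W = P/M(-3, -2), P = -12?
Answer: 2901/53774 ≈ 0.053948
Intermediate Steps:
M(B, w) = 2*w
l(r) = -4 (l(r) = -4*r/r = -4*1 = -4)
W = 5 (W = 8 - (-12)/(2*(-2)) = 8 - (-12)/(-4) = 8 - (-12)*(-1)/4 = 8 - 1*3 = 8 - 3 = 5)
I = 2905 (I = 5*581 = 2905)
(l(-100) + I)/(37412 + 18*909) = (-4 + 2905)/(37412 + 18*909) = 2901/(37412 + 16362) = 2901/53774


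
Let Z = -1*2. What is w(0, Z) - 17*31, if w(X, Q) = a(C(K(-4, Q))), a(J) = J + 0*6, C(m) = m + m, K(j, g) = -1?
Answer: -529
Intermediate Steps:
Z = -2
C(m) = 2*m
a(J) = J (a(J) = J + 0 = J)
w(X, Q) = -2 (w(X, Q) = 2*(-1) = -2)
w(0, Z) - 17*31 = -2 - 17*31 = -2 - 527 = -529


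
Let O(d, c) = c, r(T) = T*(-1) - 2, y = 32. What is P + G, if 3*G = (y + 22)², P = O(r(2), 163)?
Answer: 1135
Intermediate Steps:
r(T) = -2 - T (r(T) = -T - 2 = -2 - T)
P = 163
G = 972 (G = (32 + 22)²/3 = (⅓)*54² = (⅓)*2916 = 972)
P + G = 163 + 972 = 1135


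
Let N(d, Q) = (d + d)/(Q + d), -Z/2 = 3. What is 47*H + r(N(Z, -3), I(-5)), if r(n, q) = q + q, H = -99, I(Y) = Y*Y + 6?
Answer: -4591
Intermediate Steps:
I(Y) = 6 + Y² (I(Y) = Y² + 6 = 6 + Y²)
Z = -6 (Z = -2*3 = -6)
N(d, Q) = 2*d/(Q + d) (N(d, Q) = (2*d)/(Q + d) = 2*d/(Q + d))
r(n, q) = 2*q
47*H + r(N(Z, -3), I(-5)) = 47*(-99) + 2*(6 + (-5)²) = -4653 + 2*(6 + 25) = -4653 + 2*31 = -4653 + 62 = -4591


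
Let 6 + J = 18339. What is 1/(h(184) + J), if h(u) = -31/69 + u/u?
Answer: 69/1265015 ≈ 5.4545e-5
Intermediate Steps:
J = 18333 (J = -6 + 18339 = 18333)
h(u) = 38/69 (h(u) = -31*1/69 + 1 = -31/69 + 1 = 38/69)
1/(h(184) + J) = 1/(38/69 + 18333) = 1/(1265015/69) = 69/1265015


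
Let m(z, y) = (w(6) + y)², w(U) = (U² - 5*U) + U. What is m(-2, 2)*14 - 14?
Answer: 2730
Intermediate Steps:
w(U) = U² - 4*U
m(z, y) = (12 + y)² (m(z, y) = (6*(-4 + 6) + y)² = (6*2 + y)² = (12 + y)²)
m(-2, 2)*14 - 14 = (12 + 2)²*14 - 14 = 14²*14 - 14 = 196*14 - 14 = 2744 - 14 = 2730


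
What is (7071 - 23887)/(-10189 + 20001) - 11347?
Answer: -27838395/2453 ≈ -11349.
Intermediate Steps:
(7071 - 23887)/(-10189 + 20001) - 11347 = -16816/9812 - 11347 = -16816*1/9812 - 11347 = -4204/2453 - 11347 = -27838395/2453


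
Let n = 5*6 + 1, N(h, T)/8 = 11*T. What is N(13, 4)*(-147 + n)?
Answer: -40832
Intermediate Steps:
N(h, T) = 88*T (N(h, T) = 8*(11*T) = 88*T)
n = 31 (n = 30 + 1 = 31)
N(13, 4)*(-147 + n) = (88*4)*(-147 + 31) = 352*(-116) = -40832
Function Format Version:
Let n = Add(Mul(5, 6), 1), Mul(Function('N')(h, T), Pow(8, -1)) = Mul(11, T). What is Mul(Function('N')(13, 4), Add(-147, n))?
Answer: -40832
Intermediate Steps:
Function('N')(h, T) = Mul(88, T) (Function('N')(h, T) = Mul(8, Mul(11, T)) = Mul(88, T))
n = 31 (n = Add(30, 1) = 31)
Mul(Function('N')(13, 4), Add(-147, n)) = Mul(Mul(88, 4), Add(-147, 31)) = Mul(352, -116) = -40832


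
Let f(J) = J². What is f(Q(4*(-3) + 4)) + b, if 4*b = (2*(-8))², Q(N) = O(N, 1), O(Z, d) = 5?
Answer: 89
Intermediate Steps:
Q(N) = 5
b = 64 (b = (2*(-8))²/4 = (¼)*(-16)² = (¼)*256 = 64)
f(Q(4*(-3) + 4)) + b = 5² + 64 = 25 + 64 = 89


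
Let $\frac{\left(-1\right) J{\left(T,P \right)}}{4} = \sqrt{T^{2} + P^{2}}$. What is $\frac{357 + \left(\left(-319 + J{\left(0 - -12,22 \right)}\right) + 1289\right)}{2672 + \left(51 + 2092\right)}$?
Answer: $\frac{1327}{4815} - \frac{8 \sqrt{157}}{4815} \approx 0.25478$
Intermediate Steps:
$J{\left(T,P \right)} = - 4 \sqrt{P^{2} + T^{2}}$ ($J{\left(T,P \right)} = - 4 \sqrt{T^{2} + P^{2}} = - 4 \sqrt{P^{2} + T^{2}}$)
$\frac{357 + \left(\left(-319 + J{\left(0 - -12,22 \right)}\right) + 1289\right)}{2672 + \left(51 + 2092\right)} = \frac{357 + \left(\left(-319 - 4 \sqrt{22^{2} + \left(0 - -12\right)^{2}}\right) + 1289\right)}{2672 + \left(51 + 2092\right)} = \frac{357 + \left(\left(-319 - 4 \sqrt{484 + \left(0 + 12\right)^{2}}\right) + 1289\right)}{2672 + 2143} = \frac{357 + \left(\left(-319 - 4 \sqrt{484 + 12^{2}}\right) + 1289\right)}{4815} = \left(357 + \left(\left(-319 - 4 \sqrt{484 + 144}\right) + 1289\right)\right) \frac{1}{4815} = \left(357 + \left(\left(-319 - 4 \sqrt{628}\right) + 1289\right)\right) \frac{1}{4815} = \left(357 + \left(\left(-319 - 4 \cdot 2 \sqrt{157}\right) + 1289\right)\right) \frac{1}{4815} = \left(357 + \left(\left(-319 - 8 \sqrt{157}\right) + 1289\right)\right) \frac{1}{4815} = \left(357 + \left(970 - 8 \sqrt{157}\right)\right) \frac{1}{4815} = \left(1327 - 8 \sqrt{157}\right) \frac{1}{4815} = \frac{1327}{4815} - \frac{8 \sqrt{157}}{4815}$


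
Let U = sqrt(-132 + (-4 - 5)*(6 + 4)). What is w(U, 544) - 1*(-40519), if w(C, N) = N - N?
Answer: 40519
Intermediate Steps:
U = I*sqrt(222) (U = sqrt(-132 - 9*10) = sqrt(-132 - 90) = sqrt(-222) = I*sqrt(222) ≈ 14.9*I)
w(C, N) = 0
w(U, 544) - 1*(-40519) = 0 - 1*(-40519) = 0 + 40519 = 40519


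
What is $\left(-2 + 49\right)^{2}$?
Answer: $2209$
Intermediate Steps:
$\left(-2 + 49\right)^{2} = 47^{2} = 2209$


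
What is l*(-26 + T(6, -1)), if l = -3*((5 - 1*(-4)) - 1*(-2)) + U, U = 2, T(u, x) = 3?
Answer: 713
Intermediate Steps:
l = -31 (l = -3*((5 - 1*(-4)) - 1*(-2)) + 2 = -3*((5 + 4) + 2) + 2 = -3*(9 + 2) + 2 = -3*11 + 2 = -33 + 2 = -31)
l*(-26 + T(6, -1)) = -31*(-26 + 3) = -31*(-23) = 713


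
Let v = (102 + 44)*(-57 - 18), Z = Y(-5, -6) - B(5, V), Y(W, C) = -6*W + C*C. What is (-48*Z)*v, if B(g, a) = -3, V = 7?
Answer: 36266400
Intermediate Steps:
Y(W, C) = C² - 6*W (Y(W, C) = -6*W + C² = C² - 6*W)
Z = 69 (Z = ((-6)² - 6*(-5)) - 1*(-3) = (36 + 30) + 3 = 66 + 3 = 69)
v = -10950 (v = 146*(-75) = -10950)
(-48*Z)*v = -48*69*(-10950) = -3312*(-10950) = 36266400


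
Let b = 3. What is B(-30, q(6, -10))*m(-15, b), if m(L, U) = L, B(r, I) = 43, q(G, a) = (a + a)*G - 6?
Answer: -645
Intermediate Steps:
q(G, a) = -6 + 2*G*a (q(G, a) = (2*a)*G - 6 = 2*G*a - 6 = -6 + 2*G*a)
B(-30, q(6, -10))*m(-15, b) = 43*(-15) = -645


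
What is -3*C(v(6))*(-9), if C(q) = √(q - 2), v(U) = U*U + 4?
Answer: 27*√38 ≈ 166.44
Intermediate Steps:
v(U) = 4 + U² (v(U) = U² + 4 = 4 + U²)
C(q) = √(-2 + q)
-3*C(v(6))*(-9) = -3*√(-2 + (4 + 6²))*(-9) = -3*√(-2 + (4 + 36))*(-9) = -3*√(-2 + 40)*(-9) = -3*√38*(-9) = 27*√38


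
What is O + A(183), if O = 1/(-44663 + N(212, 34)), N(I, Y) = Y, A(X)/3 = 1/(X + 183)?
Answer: 44507/5444738 ≈ 0.0081743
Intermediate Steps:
A(X) = 3/(183 + X) (A(X) = 3/(X + 183) = 3/(183 + X))
O = -1/44629 (O = 1/(-44663 + 34) = 1/(-44629) = -1/44629 ≈ -2.2407e-5)
O + A(183) = -1/44629 + 3/(183 + 183) = -1/44629 + 3/366 = -1/44629 + 3*(1/366) = -1/44629 + 1/122 = 44507/5444738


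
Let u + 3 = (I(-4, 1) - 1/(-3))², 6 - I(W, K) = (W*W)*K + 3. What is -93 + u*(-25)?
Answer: -36262/9 ≈ -4029.1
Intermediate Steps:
I(W, K) = 3 - K*W² (I(W, K) = 6 - ((W*W)*K + 3) = 6 - (W²*K + 3) = 6 - (K*W² + 3) = 6 - (3 + K*W²) = 6 + (-3 - K*W²) = 3 - K*W²)
u = 1417/9 (u = -3 + ((3 - 1*1*(-4)²) - 1/(-3))² = -3 + ((3 - 1*1*16) - 1*(-⅓))² = -3 + ((3 - 16) + ⅓)² = -3 + (-13 + ⅓)² = -3 + (-38/3)² = -3 + 1444/9 = 1417/9 ≈ 157.44)
-93 + u*(-25) = -93 + (1417/9)*(-25) = -93 - 35425/9 = -36262/9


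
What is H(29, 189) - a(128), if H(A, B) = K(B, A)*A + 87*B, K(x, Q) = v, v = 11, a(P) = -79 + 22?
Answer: 16819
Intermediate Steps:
a(P) = -57
K(x, Q) = 11
H(A, B) = 11*A + 87*B
H(29, 189) - a(128) = (11*29 + 87*189) - 1*(-57) = (319 + 16443) + 57 = 16762 + 57 = 16819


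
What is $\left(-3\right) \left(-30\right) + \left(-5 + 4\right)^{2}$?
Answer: $91$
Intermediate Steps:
$\left(-3\right) \left(-30\right) + \left(-5 + 4\right)^{2} = 90 + \left(-1\right)^{2} = 90 + 1 = 91$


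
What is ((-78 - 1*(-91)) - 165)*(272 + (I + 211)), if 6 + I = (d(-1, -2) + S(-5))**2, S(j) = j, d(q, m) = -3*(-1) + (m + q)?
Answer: -76304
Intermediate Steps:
d(q, m) = 3 + m + q (d(q, m) = 3 + (m + q) = 3 + m + q)
I = 19 (I = -6 + ((3 - 2 - 1) - 5)**2 = -6 + (0 - 5)**2 = -6 + (-5)**2 = -6 + 25 = 19)
((-78 - 1*(-91)) - 165)*(272 + (I + 211)) = ((-78 - 1*(-91)) - 165)*(272 + (19 + 211)) = ((-78 + 91) - 165)*(272 + 230) = (13 - 165)*502 = -152*502 = -76304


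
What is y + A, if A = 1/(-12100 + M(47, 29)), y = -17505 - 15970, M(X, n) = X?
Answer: -403474176/12053 ≈ -33475.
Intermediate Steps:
y = -33475
A = -1/12053 (A = 1/(-12100 + 47) = 1/(-12053) = -1/12053 ≈ -8.2967e-5)
y + A = -33475 - 1/12053 = -403474176/12053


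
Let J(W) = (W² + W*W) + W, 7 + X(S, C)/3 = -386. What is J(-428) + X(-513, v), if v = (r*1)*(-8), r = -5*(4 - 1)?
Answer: 364761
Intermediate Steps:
r = -15 (r = -5*3 = -15)
v = 120 (v = -15*1*(-8) = -15*(-8) = 120)
X(S, C) = -1179 (X(S, C) = -21 + 3*(-386) = -21 - 1158 = -1179)
J(W) = W + 2*W² (J(W) = (W² + W²) + W = 2*W² + W = W + 2*W²)
J(-428) + X(-513, v) = -428*(1 + 2*(-428)) - 1179 = -428*(1 - 856) - 1179 = -428*(-855) - 1179 = 365940 - 1179 = 364761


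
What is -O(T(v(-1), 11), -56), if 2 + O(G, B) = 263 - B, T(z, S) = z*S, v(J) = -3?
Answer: -317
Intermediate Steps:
T(z, S) = S*z
O(G, B) = 261 - B (O(G, B) = -2 + (263 - B) = 261 - B)
-O(T(v(-1), 11), -56) = -(261 - 1*(-56)) = -(261 + 56) = -1*317 = -317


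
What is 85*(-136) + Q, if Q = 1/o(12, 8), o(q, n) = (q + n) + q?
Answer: -369919/32 ≈ -11560.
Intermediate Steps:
o(q, n) = n + 2*q (o(q, n) = (n + q) + q = n + 2*q)
Q = 1/32 (Q = 1/(8 + 2*12) = 1/(8 + 24) = 1/32 ≈ 0.031250)
85*(-136) + Q = 85*(-136) + 1/32 = -11560 + 1/32 = -369919/32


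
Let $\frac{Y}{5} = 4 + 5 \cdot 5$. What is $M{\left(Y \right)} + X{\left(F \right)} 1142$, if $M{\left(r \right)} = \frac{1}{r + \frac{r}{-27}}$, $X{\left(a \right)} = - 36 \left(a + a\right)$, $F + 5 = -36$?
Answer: $\frac{12709363707}{3770} \approx 3.3712 \cdot 10^{6}$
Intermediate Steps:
$F = -41$ ($F = -5 - 36 = -41$)
$X{\left(a \right)} = - 72 a$ ($X{\left(a \right)} = - 36 \cdot 2 a = - 72 a$)
$Y = 145$ ($Y = 5 \left(4 + 5 \cdot 5\right) = 5 \left(4 + 25\right) = 5 \cdot 29 = 145$)
$M{\left(r \right)} = \frac{27}{26 r}$ ($M{\left(r \right)} = \frac{1}{r + r \left(- \frac{1}{27}\right)} = \frac{1}{r - \frac{r}{27}} = \frac{1}{\frac{26}{27} r} = \frac{27}{26 r}$)
$M{\left(Y \right)} + X{\left(F \right)} 1142 = \frac{27}{26 \cdot 145} + \left(-72\right) \left(-41\right) 1142 = \frac{27}{26} \cdot \frac{1}{145} + 2952 \cdot 1142 = \frac{27}{3770} + 3371184 = \frac{12709363707}{3770}$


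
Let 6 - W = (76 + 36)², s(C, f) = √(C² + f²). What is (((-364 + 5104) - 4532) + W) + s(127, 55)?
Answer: -12330 + √19154 ≈ -12192.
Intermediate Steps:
W = -12538 (W = 6 - (76 + 36)² = 6 - 1*112² = 6 - 1*12544 = 6 - 12544 = -12538)
(((-364 + 5104) - 4532) + W) + s(127, 55) = (((-364 + 5104) - 4532) - 12538) + √(127² + 55²) = ((4740 - 4532) - 12538) + √(16129 + 3025) = (208 - 12538) + √19154 = -12330 + √19154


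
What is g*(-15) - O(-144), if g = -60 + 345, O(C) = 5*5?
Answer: -4300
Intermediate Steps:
O(C) = 25
g = 285
g*(-15) - O(-144) = 285*(-15) - 1*25 = -4275 - 25 = -4300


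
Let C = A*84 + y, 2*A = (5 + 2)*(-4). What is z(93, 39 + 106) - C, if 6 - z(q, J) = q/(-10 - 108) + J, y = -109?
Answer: 135321/118 ≈ 1146.8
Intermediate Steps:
A = -14 (A = ((5 + 2)*(-4))/2 = (7*(-4))/2 = (1/2)*(-28) = -14)
z(q, J) = 6 - J + q/118 (z(q, J) = 6 - (q/(-10 - 108) + J) = 6 - (q/(-118) + J) = 6 - (-q/118 + J) = 6 - (J - q/118) = 6 + (-J + q/118) = 6 - J + q/118)
C = -1285 (C = -14*84 - 109 = -1176 - 109 = -1285)
z(93, 39 + 106) - C = (6 - (39 + 106) + (1/118)*93) - 1*(-1285) = (6 - 1*145 + 93/118) + 1285 = (6 - 145 + 93/118) + 1285 = -16309/118 + 1285 = 135321/118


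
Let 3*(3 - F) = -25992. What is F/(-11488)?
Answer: -8667/11488 ≈ -0.75444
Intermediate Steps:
F = 8667 (F = 3 - ⅓*(-25992) = 3 + 8664 = 8667)
F/(-11488) = 8667/(-11488) = 8667*(-1/11488) = -8667/11488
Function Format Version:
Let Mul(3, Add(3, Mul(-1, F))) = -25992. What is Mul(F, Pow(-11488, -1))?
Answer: Rational(-8667, 11488) ≈ -0.75444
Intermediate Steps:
F = 8667 (F = Add(3, Mul(Rational(-1, 3), -25992)) = Add(3, 8664) = 8667)
Mul(F, Pow(-11488, -1)) = Mul(8667, Pow(-11488, -1)) = Mul(8667, Rational(-1, 11488)) = Rational(-8667, 11488)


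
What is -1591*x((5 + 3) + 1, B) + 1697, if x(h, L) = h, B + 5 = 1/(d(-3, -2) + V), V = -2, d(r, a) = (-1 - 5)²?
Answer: -12622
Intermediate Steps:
d(r, a) = 36 (d(r, a) = (-6)² = 36)
B = -169/34 (B = -5 + 1/(36 - 2) = -5 + 1/34 = -169/34 ≈ -4.9706)
-1591*x((5 + 3) + 1, B) + 1697 = -1591*((5 + 3) + 1) + 1697 = -1591*(8 + 1) + 1697 = -1591*9 + 1697 = -14319 + 1697 = -12622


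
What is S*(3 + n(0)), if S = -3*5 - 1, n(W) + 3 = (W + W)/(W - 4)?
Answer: 0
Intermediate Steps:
n(W) = -3 + 2*W/(-4 + W) (n(W) = -3 + (W + W)/(W - 4) = -3 + (2*W)/(-4 + W) = -3 + 2*W/(-4 + W))
S = -16 (S = -15 - 1 = -16)
S*(3 + n(0)) = -16*(3 + (12 - 1*0)/(-4 + 0)) = -16*(3 + (12 + 0)/(-4)) = -16*(3 - ¼*12) = -16*(3 - 3) = -16*0 = 0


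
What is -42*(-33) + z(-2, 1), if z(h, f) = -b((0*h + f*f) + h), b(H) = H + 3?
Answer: 1384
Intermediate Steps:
b(H) = 3 + H
z(h, f) = -3 - h - f² (z(h, f) = -(3 + ((0*h + f*f) + h)) = -(3 + ((0 + f²) + h)) = -(3 + (f² + h)) = -(3 + (h + f²)) = -(3 + h + f²) = -3 - h - f²)
-42*(-33) + z(-2, 1) = -42*(-33) + (-3 - 1*(-2) - 1*1²) = 1386 + (-3 + 2 - 1*1) = 1386 + (-3 + 2 - 1) = 1386 - 2 = 1384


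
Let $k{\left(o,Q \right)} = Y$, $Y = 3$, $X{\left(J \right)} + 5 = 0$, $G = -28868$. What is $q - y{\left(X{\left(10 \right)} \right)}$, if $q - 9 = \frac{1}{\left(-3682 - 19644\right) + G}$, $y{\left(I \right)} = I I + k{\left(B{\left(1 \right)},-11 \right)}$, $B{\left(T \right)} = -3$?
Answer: $- \frac{991687}{52194} \approx -19.0$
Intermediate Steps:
$X{\left(J \right)} = -5$ ($X{\left(J \right)} = -5 + 0 = -5$)
$k{\left(o,Q \right)} = 3$
$y{\left(I \right)} = 3 + I^{2}$ ($y{\left(I \right)} = I I + 3 = I^{2} + 3 = 3 + I^{2}$)
$q = \frac{469745}{52194}$ ($q = 9 + \frac{1}{\left(-3682 - 19644\right) - 28868} = 9 + \frac{1}{-23326 - 28868} = 9 + \frac{1}{-52194} = 9 - \frac{1}{52194} = \frac{469745}{52194} \approx 9.0$)
$q - y{\left(X{\left(10 \right)} \right)} = \frac{469745}{52194} - \left(3 + \left(-5\right)^{2}\right) = \frac{469745}{52194} - \left(3 + 25\right) = \frac{469745}{52194} - 28 = - \frac{991687}{52194}$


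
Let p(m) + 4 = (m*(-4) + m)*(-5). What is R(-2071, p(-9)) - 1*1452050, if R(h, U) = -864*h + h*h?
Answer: 4626335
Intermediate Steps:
p(m) = -4 + 15*m (p(m) = -4 + (m*(-4) + m)*(-5) = -4 + (-4*m + m)*(-5) = -4 - 3*m*(-5) = -4 + 15*m)
R(h, U) = h² - 864*h (R(h, U) = -864*h + h² = h² - 864*h)
R(-2071, p(-9)) - 1*1452050 = -2071*(-864 - 2071) - 1*1452050 = -2071*(-2935) - 1452050 = 6078385 - 1452050 = 4626335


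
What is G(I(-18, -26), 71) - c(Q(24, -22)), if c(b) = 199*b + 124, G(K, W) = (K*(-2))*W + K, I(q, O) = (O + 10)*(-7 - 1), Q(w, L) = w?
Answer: -22948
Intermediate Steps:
I(q, O) = -80 - 8*O (I(q, O) = (10 + O)*(-8) = -80 - 8*O)
G(K, W) = K - 2*K*W (G(K, W) = (-2*K)*W + K = -2*K*W + K = K - 2*K*W)
c(b) = 124 + 199*b
G(I(-18, -26), 71) - c(Q(24, -22)) = (-80 - 8*(-26))*(1 - 2*71) - (124 + 199*24) = (-80 + 208)*(1 - 142) - (124 + 4776) = 128*(-141) - 1*4900 = -18048 - 4900 = -22948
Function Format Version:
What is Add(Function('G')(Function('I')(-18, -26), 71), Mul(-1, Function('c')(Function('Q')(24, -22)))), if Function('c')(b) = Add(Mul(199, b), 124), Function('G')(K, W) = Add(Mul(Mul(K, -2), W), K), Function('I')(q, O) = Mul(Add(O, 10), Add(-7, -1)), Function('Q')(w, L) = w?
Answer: -22948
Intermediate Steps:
Function('I')(q, O) = Add(-80, Mul(-8, O)) (Function('I')(q, O) = Mul(Add(10, O), -8) = Add(-80, Mul(-8, O)))
Function('G')(K, W) = Add(K, Mul(-2, K, W)) (Function('G')(K, W) = Add(Mul(Mul(-2, K), W), K) = Add(Mul(-2, K, W), K) = Add(K, Mul(-2, K, W)))
Function('c')(b) = Add(124, Mul(199, b))
Add(Function('G')(Function('I')(-18, -26), 71), Mul(-1, Function('c')(Function('Q')(24, -22)))) = Add(Mul(Add(-80, Mul(-8, -26)), Add(1, Mul(-2, 71))), Mul(-1, Add(124, Mul(199, 24)))) = Add(Mul(Add(-80, 208), Add(1, -142)), Mul(-1, Add(124, 4776))) = Add(Mul(128, -141), Mul(-1, 4900)) = Add(-18048, -4900) = -22948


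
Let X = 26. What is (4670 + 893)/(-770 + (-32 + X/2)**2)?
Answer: -5563/409 ≈ -13.601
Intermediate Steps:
(4670 + 893)/(-770 + (-32 + X/2)**2) = (4670 + 893)/(-770 + (-32 + 26/2)**2) = 5563/(-770 + (-32 + 26*(1/2))**2) = 5563/(-770 + (-32 + 13)**2) = 5563/(-770 + (-19)**2) = 5563/(-770 + 361) = 5563/(-409) = 5563*(-1/409) = -5563/409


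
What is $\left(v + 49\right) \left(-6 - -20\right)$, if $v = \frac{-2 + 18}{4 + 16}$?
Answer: $\frac{3486}{5} \approx 697.2$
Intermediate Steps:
$v = \frac{4}{5}$ ($v = \frac{16}{20} = 16 \cdot \frac{1}{20} = \frac{4}{5} \approx 0.8$)
$\left(v + 49\right) \left(-6 - -20\right) = \left(\frac{4}{5} + 49\right) \left(-6 - -20\right) = \frac{249 \left(-6 + 20\right)}{5} = \frac{249}{5} \cdot 14 = \frac{3486}{5}$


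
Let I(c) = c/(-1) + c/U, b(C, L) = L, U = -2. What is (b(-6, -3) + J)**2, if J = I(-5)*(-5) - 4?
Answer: 7921/4 ≈ 1980.3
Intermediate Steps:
I(c) = -3*c/2 (I(c) = c/(-1) + c/(-2) = c*(-1) + c*(-1/2) = -c - c/2 = -3*c/2)
J = -83/2 (J = -3/2*(-5)*(-5) - 4 = (15/2)*(-5) - 4 = -75/2 - 4 = -83/2 ≈ -41.500)
(b(-6, -3) + J)**2 = (-3 - 83/2)**2 = (-89/2)**2 = 7921/4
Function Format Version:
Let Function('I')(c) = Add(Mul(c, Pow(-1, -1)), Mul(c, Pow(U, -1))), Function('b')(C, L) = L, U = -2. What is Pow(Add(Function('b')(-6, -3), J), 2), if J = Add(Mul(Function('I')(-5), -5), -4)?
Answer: Rational(7921, 4) ≈ 1980.3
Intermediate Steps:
Function('I')(c) = Mul(Rational(-3, 2), c) (Function('I')(c) = Add(Mul(c, Pow(-1, -1)), Mul(c, Pow(-2, -1))) = Add(Mul(c, -1), Mul(c, Rational(-1, 2))) = Add(Mul(-1, c), Mul(Rational(-1, 2), c)) = Mul(Rational(-3, 2), c))
J = Rational(-83, 2) (J = Add(Mul(Mul(Rational(-3, 2), -5), -5), -4) = Add(Mul(Rational(15, 2), -5), -4) = Add(Rational(-75, 2), -4) = Rational(-83, 2) ≈ -41.500)
Pow(Add(Function('b')(-6, -3), J), 2) = Pow(Add(-3, Rational(-83, 2)), 2) = Pow(Rational(-89, 2), 2) = Rational(7921, 4)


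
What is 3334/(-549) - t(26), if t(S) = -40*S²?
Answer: 14841626/549 ≈ 27034.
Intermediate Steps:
3334/(-549) - t(26) = 3334/(-549) - (-40)*26² = 3334*(-1/549) - (-40)*676 = -3334/549 - 1*(-27040) = -3334/549 + 27040 = 14841626/549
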